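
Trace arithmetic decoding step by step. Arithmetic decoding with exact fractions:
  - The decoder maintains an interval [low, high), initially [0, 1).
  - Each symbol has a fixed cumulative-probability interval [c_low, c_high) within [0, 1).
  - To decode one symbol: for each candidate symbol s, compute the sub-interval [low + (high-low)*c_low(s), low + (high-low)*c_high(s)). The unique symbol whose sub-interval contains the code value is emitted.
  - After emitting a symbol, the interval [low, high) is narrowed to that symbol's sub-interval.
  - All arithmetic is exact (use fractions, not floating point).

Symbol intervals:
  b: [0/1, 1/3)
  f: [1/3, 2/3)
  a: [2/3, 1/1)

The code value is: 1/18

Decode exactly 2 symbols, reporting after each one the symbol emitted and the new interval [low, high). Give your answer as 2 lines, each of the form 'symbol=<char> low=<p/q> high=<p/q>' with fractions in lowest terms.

Step 1: interval [0/1, 1/1), width = 1/1 - 0/1 = 1/1
  'b': [0/1 + 1/1*0/1, 0/1 + 1/1*1/3) = [0/1, 1/3) <- contains code 1/18
  'f': [0/1 + 1/1*1/3, 0/1 + 1/1*2/3) = [1/3, 2/3)
  'a': [0/1 + 1/1*2/3, 0/1 + 1/1*1/1) = [2/3, 1/1)
  emit 'b', narrow to [0/1, 1/3)
Step 2: interval [0/1, 1/3), width = 1/3 - 0/1 = 1/3
  'b': [0/1 + 1/3*0/1, 0/1 + 1/3*1/3) = [0/1, 1/9) <- contains code 1/18
  'f': [0/1 + 1/3*1/3, 0/1 + 1/3*2/3) = [1/9, 2/9)
  'a': [0/1 + 1/3*2/3, 0/1 + 1/3*1/1) = [2/9, 1/3)
  emit 'b', narrow to [0/1, 1/9)

Answer: symbol=b low=0/1 high=1/3
symbol=b low=0/1 high=1/9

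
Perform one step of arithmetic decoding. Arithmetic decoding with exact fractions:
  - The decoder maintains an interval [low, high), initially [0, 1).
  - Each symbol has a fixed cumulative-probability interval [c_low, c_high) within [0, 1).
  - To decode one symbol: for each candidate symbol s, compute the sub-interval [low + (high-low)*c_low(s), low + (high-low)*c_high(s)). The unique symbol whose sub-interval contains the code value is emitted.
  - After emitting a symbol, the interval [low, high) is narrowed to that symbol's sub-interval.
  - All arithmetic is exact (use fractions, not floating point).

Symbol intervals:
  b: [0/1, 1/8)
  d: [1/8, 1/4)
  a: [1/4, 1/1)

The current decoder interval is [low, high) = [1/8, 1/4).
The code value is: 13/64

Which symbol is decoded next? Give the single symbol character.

Interval width = high − low = 1/4 − 1/8 = 1/8
Scaled code = (code − low) / width = (13/64 − 1/8) / 1/8 = 5/8
  b: [0/1, 1/8) 
  d: [1/8, 1/4) 
  a: [1/4, 1/1) ← scaled code falls here ✓

Answer: a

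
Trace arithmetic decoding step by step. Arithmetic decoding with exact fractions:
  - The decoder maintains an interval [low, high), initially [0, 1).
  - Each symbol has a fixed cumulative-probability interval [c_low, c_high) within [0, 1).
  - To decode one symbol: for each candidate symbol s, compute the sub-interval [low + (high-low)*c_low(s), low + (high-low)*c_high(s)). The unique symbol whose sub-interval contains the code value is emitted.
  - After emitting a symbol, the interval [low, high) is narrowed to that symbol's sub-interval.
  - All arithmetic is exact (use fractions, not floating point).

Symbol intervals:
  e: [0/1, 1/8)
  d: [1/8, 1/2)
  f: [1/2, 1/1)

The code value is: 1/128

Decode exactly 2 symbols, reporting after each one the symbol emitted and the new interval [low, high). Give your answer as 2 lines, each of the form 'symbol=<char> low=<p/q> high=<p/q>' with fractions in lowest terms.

Step 1: interval [0/1, 1/1), width = 1/1 - 0/1 = 1/1
  'e': [0/1 + 1/1*0/1, 0/1 + 1/1*1/8) = [0/1, 1/8) <- contains code 1/128
  'd': [0/1 + 1/1*1/8, 0/1 + 1/1*1/2) = [1/8, 1/2)
  'f': [0/1 + 1/1*1/2, 0/1 + 1/1*1/1) = [1/2, 1/1)
  emit 'e', narrow to [0/1, 1/8)
Step 2: interval [0/1, 1/8), width = 1/8 - 0/1 = 1/8
  'e': [0/1 + 1/8*0/1, 0/1 + 1/8*1/8) = [0/1, 1/64) <- contains code 1/128
  'd': [0/1 + 1/8*1/8, 0/1 + 1/8*1/2) = [1/64, 1/16)
  'f': [0/1 + 1/8*1/2, 0/1 + 1/8*1/1) = [1/16, 1/8)
  emit 'e', narrow to [0/1, 1/64)

Answer: symbol=e low=0/1 high=1/8
symbol=e low=0/1 high=1/64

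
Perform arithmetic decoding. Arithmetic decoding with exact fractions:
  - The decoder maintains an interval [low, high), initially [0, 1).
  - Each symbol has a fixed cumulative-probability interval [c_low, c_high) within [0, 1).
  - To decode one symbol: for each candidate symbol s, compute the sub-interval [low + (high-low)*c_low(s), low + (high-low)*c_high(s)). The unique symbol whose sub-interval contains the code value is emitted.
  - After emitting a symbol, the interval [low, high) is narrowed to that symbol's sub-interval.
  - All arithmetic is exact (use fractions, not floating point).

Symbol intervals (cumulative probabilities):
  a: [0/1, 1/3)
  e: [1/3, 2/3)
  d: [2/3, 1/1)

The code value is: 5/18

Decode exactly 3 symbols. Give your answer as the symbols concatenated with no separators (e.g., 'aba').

Answer: ade

Derivation:
Step 1: interval [0/1, 1/1), width = 1/1 - 0/1 = 1/1
  'a': [0/1 + 1/1*0/1, 0/1 + 1/1*1/3) = [0/1, 1/3) <- contains code 5/18
  'e': [0/1 + 1/1*1/3, 0/1 + 1/1*2/3) = [1/3, 2/3)
  'd': [0/1 + 1/1*2/3, 0/1 + 1/1*1/1) = [2/3, 1/1)
  emit 'a', narrow to [0/1, 1/3)
Step 2: interval [0/1, 1/3), width = 1/3 - 0/1 = 1/3
  'a': [0/1 + 1/3*0/1, 0/1 + 1/3*1/3) = [0/1, 1/9)
  'e': [0/1 + 1/3*1/3, 0/1 + 1/3*2/3) = [1/9, 2/9)
  'd': [0/1 + 1/3*2/3, 0/1 + 1/3*1/1) = [2/9, 1/3) <- contains code 5/18
  emit 'd', narrow to [2/9, 1/3)
Step 3: interval [2/9, 1/3), width = 1/3 - 2/9 = 1/9
  'a': [2/9 + 1/9*0/1, 2/9 + 1/9*1/3) = [2/9, 7/27)
  'e': [2/9 + 1/9*1/3, 2/9 + 1/9*2/3) = [7/27, 8/27) <- contains code 5/18
  'd': [2/9 + 1/9*2/3, 2/9 + 1/9*1/1) = [8/27, 1/3)
  emit 'e', narrow to [7/27, 8/27)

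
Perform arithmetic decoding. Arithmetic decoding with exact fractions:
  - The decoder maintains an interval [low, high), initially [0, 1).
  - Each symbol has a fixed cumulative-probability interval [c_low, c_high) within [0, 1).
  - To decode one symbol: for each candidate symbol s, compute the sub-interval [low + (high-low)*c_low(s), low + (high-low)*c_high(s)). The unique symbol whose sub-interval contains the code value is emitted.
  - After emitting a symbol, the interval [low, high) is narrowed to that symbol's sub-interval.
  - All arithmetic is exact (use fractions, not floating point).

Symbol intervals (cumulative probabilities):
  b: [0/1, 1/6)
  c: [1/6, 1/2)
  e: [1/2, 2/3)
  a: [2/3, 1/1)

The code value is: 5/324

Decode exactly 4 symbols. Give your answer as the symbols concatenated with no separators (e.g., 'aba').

Answer: bbec

Derivation:
Step 1: interval [0/1, 1/1), width = 1/1 - 0/1 = 1/1
  'b': [0/1 + 1/1*0/1, 0/1 + 1/1*1/6) = [0/1, 1/6) <- contains code 5/324
  'c': [0/1 + 1/1*1/6, 0/1 + 1/1*1/2) = [1/6, 1/2)
  'e': [0/1 + 1/1*1/2, 0/1 + 1/1*2/3) = [1/2, 2/3)
  'a': [0/1 + 1/1*2/3, 0/1 + 1/1*1/1) = [2/3, 1/1)
  emit 'b', narrow to [0/1, 1/6)
Step 2: interval [0/1, 1/6), width = 1/6 - 0/1 = 1/6
  'b': [0/1 + 1/6*0/1, 0/1 + 1/6*1/6) = [0/1, 1/36) <- contains code 5/324
  'c': [0/1 + 1/6*1/6, 0/1 + 1/6*1/2) = [1/36, 1/12)
  'e': [0/1 + 1/6*1/2, 0/1 + 1/6*2/3) = [1/12, 1/9)
  'a': [0/1 + 1/6*2/3, 0/1 + 1/6*1/1) = [1/9, 1/6)
  emit 'b', narrow to [0/1, 1/36)
Step 3: interval [0/1, 1/36), width = 1/36 - 0/1 = 1/36
  'b': [0/1 + 1/36*0/1, 0/1 + 1/36*1/6) = [0/1, 1/216)
  'c': [0/1 + 1/36*1/6, 0/1 + 1/36*1/2) = [1/216, 1/72)
  'e': [0/1 + 1/36*1/2, 0/1 + 1/36*2/3) = [1/72, 1/54) <- contains code 5/324
  'a': [0/1 + 1/36*2/3, 0/1 + 1/36*1/1) = [1/54, 1/36)
  emit 'e', narrow to [1/72, 1/54)
Step 4: interval [1/72, 1/54), width = 1/54 - 1/72 = 1/216
  'b': [1/72 + 1/216*0/1, 1/72 + 1/216*1/6) = [1/72, 19/1296)
  'c': [1/72 + 1/216*1/6, 1/72 + 1/216*1/2) = [19/1296, 7/432) <- contains code 5/324
  'e': [1/72 + 1/216*1/2, 1/72 + 1/216*2/3) = [7/432, 11/648)
  'a': [1/72 + 1/216*2/3, 1/72 + 1/216*1/1) = [11/648, 1/54)
  emit 'c', narrow to [19/1296, 7/432)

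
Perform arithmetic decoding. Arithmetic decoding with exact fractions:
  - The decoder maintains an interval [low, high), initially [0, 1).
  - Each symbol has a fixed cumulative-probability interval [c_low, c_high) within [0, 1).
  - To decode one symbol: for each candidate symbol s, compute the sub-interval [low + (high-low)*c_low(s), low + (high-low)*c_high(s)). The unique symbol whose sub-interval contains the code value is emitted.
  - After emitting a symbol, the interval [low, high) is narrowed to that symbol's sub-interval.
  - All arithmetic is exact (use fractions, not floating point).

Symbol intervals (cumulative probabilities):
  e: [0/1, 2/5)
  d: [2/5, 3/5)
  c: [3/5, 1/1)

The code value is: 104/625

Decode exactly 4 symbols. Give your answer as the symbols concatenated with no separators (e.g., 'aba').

Answer: edee

Derivation:
Step 1: interval [0/1, 1/1), width = 1/1 - 0/1 = 1/1
  'e': [0/1 + 1/1*0/1, 0/1 + 1/1*2/5) = [0/1, 2/5) <- contains code 104/625
  'd': [0/1 + 1/1*2/5, 0/1 + 1/1*3/5) = [2/5, 3/5)
  'c': [0/1 + 1/1*3/5, 0/1 + 1/1*1/1) = [3/5, 1/1)
  emit 'e', narrow to [0/1, 2/5)
Step 2: interval [0/1, 2/5), width = 2/5 - 0/1 = 2/5
  'e': [0/1 + 2/5*0/1, 0/1 + 2/5*2/5) = [0/1, 4/25)
  'd': [0/1 + 2/5*2/5, 0/1 + 2/5*3/5) = [4/25, 6/25) <- contains code 104/625
  'c': [0/1 + 2/5*3/5, 0/1 + 2/5*1/1) = [6/25, 2/5)
  emit 'd', narrow to [4/25, 6/25)
Step 3: interval [4/25, 6/25), width = 6/25 - 4/25 = 2/25
  'e': [4/25 + 2/25*0/1, 4/25 + 2/25*2/5) = [4/25, 24/125) <- contains code 104/625
  'd': [4/25 + 2/25*2/5, 4/25 + 2/25*3/5) = [24/125, 26/125)
  'c': [4/25 + 2/25*3/5, 4/25 + 2/25*1/1) = [26/125, 6/25)
  emit 'e', narrow to [4/25, 24/125)
Step 4: interval [4/25, 24/125), width = 24/125 - 4/25 = 4/125
  'e': [4/25 + 4/125*0/1, 4/25 + 4/125*2/5) = [4/25, 108/625) <- contains code 104/625
  'd': [4/25 + 4/125*2/5, 4/25 + 4/125*3/5) = [108/625, 112/625)
  'c': [4/25 + 4/125*3/5, 4/25 + 4/125*1/1) = [112/625, 24/125)
  emit 'e', narrow to [4/25, 108/625)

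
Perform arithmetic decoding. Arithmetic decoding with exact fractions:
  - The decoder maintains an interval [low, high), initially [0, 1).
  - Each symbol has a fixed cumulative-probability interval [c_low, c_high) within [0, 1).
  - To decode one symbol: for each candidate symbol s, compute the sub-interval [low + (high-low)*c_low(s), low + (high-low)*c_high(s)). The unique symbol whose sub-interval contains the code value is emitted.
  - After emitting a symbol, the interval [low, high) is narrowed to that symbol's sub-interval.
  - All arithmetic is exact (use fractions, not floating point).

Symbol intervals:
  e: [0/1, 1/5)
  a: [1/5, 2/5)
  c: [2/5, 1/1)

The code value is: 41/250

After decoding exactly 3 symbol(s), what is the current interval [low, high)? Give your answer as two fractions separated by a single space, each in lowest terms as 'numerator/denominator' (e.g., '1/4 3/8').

Step 1: interval [0/1, 1/1), width = 1/1 - 0/1 = 1/1
  'e': [0/1 + 1/1*0/1, 0/1 + 1/1*1/5) = [0/1, 1/5) <- contains code 41/250
  'a': [0/1 + 1/1*1/5, 0/1 + 1/1*2/5) = [1/5, 2/5)
  'c': [0/1 + 1/1*2/5, 0/1 + 1/1*1/1) = [2/5, 1/1)
  emit 'e', narrow to [0/1, 1/5)
Step 2: interval [0/1, 1/5), width = 1/5 - 0/1 = 1/5
  'e': [0/1 + 1/5*0/1, 0/1 + 1/5*1/5) = [0/1, 1/25)
  'a': [0/1 + 1/5*1/5, 0/1 + 1/5*2/5) = [1/25, 2/25)
  'c': [0/1 + 1/5*2/5, 0/1 + 1/5*1/1) = [2/25, 1/5) <- contains code 41/250
  emit 'c', narrow to [2/25, 1/5)
Step 3: interval [2/25, 1/5), width = 1/5 - 2/25 = 3/25
  'e': [2/25 + 3/25*0/1, 2/25 + 3/25*1/5) = [2/25, 13/125)
  'a': [2/25 + 3/25*1/5, 2/25 + 3/25*2/5) = [13/125, 16/125)
  'c': [2/25 + 3/25*2/5, 2/25 + 3/25*1/1) = [16/125, 1/5) <- contains code 41/250
  emit 'c', narrow to [16/125, 1/5)

Answer: 16/125 1/5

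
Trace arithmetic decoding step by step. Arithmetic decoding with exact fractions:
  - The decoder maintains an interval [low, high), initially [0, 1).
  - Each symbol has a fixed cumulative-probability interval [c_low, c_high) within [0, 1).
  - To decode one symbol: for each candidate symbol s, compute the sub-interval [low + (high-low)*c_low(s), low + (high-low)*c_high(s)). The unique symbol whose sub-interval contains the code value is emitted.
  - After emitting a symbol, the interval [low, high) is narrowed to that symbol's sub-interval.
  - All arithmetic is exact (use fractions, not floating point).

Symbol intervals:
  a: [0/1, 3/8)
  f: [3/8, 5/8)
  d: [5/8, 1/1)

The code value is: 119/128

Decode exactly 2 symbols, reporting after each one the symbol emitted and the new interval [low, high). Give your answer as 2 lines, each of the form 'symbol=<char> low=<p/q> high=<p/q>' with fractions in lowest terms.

Step 1: interval [0/1, 1/1), width = 1/1 - 0/1 = 1/1
  'a': [0/1 + 1/1*0/1, 0/1 + 1/1*3/8) = [0/1, 3/8)
  'f': [0/1 + 1/1*3/8, 0/1 + 1/1*5/8) = [3/8, 5/8)
  'd': [0/1 + 1/1*5/8, 0/1 + 1/1*1/1) = [5/8, 1/1) <- contains code 119/128
  emit 'd', narrow to [5/8, 1/1)
Step 2: interval [5/8, 1/1), width = 1/1 - 5/8 = 3/8
  'a': [5/8 + 3/8*0/1, 5/8 + 3/8*3/8) = [5/8, 49/64)
  'f': [5/8 + 3/8*3/8, 5/8 + 3/8*5/8) = [49/64, 55/64)
  'd': [5/8 + 3/8*5/8, 5/8 + 3/8*1/1) = [55/64, 1/1) <- contains code 119/128
  emit 'd', narrow to [55/64, 1/1)

Answer: symbol=d low=5/8 high=1/1
symbol=d low=55/64 high=1/1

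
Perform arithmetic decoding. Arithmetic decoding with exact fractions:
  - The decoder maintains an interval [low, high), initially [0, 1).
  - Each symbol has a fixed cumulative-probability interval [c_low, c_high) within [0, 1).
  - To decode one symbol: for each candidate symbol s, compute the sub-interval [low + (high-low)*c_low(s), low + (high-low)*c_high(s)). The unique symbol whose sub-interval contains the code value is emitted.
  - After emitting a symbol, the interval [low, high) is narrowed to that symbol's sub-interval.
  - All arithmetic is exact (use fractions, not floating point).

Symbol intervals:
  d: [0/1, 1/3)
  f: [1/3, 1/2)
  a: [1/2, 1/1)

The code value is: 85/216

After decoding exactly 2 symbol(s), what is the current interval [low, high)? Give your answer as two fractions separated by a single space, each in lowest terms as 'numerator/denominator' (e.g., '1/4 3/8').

Answer: 7/18 5/12

Derivation:
Step 1: interval [0/1, 1/1), width = 1/1 - 0/1 = 1/1
  'd': [0/1 + 1/1*0/1, 0/1 + 1/1*1/3) = [0/1, 1/3)
  'f': [0/1 + 1/1*1/3, 0/1 + 1/1*1/2) = [1/3, 1/2) <- contains code 85/216
  'a': [0/1 + 1/1*1/2, 0/1 + 1/1*1/1) = [1/2, 1/1)
  emit 'f', narrow to [1/3, 1/2)
Step 2: interval [1/3, 1/2), width = 1/2 - 1/3 = 1/6
  'd': [1/3 + 1/6*0/1, 1/3 + 1/6*1/3) = [1/3, 7/18)
  'f': [1/3 + 1/6*1/3, 1/3 + 1/6*1/2) = [7/18, 5/12) <- contains code 85/216
  'a': [1/3 + 1/6*1/2, 1/3 + 1/6*1/1) = [5/12, 1/2)
  emit 'f', narrow to [7/18, 5/12)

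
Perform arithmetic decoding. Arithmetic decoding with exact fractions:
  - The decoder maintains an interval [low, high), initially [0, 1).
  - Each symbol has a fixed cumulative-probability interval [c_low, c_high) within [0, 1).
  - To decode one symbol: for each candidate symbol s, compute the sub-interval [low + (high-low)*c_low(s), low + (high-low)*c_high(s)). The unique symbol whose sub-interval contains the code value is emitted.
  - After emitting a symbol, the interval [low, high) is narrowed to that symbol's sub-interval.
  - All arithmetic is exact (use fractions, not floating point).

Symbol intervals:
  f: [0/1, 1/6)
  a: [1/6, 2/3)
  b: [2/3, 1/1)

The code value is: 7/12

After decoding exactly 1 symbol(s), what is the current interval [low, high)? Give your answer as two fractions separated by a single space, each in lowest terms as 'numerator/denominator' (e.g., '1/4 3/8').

Answer: 1/6 2/3

Derivation:
Step 1: interval [0/1, 1/1), width = 1/1 - 0/1 = 1/1
  'f': [0/1 + 1/1*0/1, 0/1 + 1/1*1/6) = [0/1, 1/6)
  'a': [0/1 + 1/1*1/6, 0/1 + 1/1*2/3) = [1/6, 2/3) <- contains code 7/12
  'b': [0/1 + 1/1*2/3, 0/1 + 1/1*1/1) = [2/3, 1/1)
  emit 'a', narrow to [1/6, 2/3)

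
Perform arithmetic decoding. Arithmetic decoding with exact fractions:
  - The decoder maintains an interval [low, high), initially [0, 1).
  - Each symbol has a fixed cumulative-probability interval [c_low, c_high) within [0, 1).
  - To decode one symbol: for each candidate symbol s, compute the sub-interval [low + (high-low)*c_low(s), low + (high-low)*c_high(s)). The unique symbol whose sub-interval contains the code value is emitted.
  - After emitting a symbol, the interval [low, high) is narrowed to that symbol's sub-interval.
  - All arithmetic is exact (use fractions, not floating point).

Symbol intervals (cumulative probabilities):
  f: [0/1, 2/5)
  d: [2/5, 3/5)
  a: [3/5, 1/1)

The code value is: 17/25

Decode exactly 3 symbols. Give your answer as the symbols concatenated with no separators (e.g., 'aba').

Step 1: interval [0/1, 1/1), width = 1/1 - 0/1 = 1/1
  'f': [0/1 + 1/1*0/1, 0/1 + 1/1*2/5) = [0/1, 2/5)
  'd': [0/1 + 1/1*2/5, 0/1 + 1/1*3/5) = [2/5, 3/5)
  'a': [0/1 + 1/1*3/5, 0/1 + 1/1*1/1) = [3/5, 1/1) <- contains code 17/25
  emit 'a', narrow to [3/5, 1/1)
Step 2: interval [3/5, 1/1), width = 1/1 - 3/5 = 2/5
  'f': [3/5 + 2/5*0/1, 3/5 + 2/5*2/5) = [3/5, 19/25) <- contains code 17/25
  'd': [3/5 + 2/5*2/5, 3/5 + 2/5*3/5) = [19/25, 21/25)
  'a': [3/5 + 2/5*3/5, 3/5 + 2/5*1/1) = [21/25, 1/1)
  emit 'f', narrow to [3/5, 19/25)
Step 3: interval [3/5, 19/25), width = 19/25 - 3/5 = 4/25
  'f': [3/5 + 4/25*0/1, 3/5 + 4/25*2/5) = [3/5, 83/125)
  'd': [3/5 + 4/25*2/5, 3/5 + 4/25*3/5) = [83/125, 87/125) <- contains code 17/25
  'a': [3/5 + 4/25*3/5, 3/5 + 4/25*1/1) = [87/125, 19/25)
  emit 'd', narrow to [83/125, 87/125)

Answer: afd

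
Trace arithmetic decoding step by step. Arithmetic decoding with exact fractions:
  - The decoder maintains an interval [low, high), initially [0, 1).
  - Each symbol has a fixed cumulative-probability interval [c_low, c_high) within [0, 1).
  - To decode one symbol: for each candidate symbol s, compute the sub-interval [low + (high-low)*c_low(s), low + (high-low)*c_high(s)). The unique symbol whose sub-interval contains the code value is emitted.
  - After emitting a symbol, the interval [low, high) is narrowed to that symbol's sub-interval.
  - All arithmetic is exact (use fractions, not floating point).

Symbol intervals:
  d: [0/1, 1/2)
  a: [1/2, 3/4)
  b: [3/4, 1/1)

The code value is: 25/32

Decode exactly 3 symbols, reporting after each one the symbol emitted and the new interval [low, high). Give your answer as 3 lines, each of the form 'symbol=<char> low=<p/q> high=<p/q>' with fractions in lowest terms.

Step 1: interval [0/1, 1/1), width = 1/1 - 0/1 = 1/1
  'd': [0/1 + 1/1*0/1, 0/1 + 1/1*1/2) = [0/1, 1/2)
  'a': [0/1 + 1/1*1/2, 0/1 + 1/1*3/4) = [1/2, 3/4)
  'b': [0/1 + 1/1*3/4, 0/1 + 1/1*1/1) = [3/4, 1/1) <- contains code 25/32
  emit 'b', narrow to [3/4, 1/1)
Step 2: interval [3/4, 1/1), width = 1/1 - 3/4 = 1/4
  'd': [3/4 + 1/4*0/1, 3/4 + 1/4*1/2) = [3/4, 7/8) <- contains code 25/32
  'a': [3/4 + 1/4*1/2, 3/4 + 1/4*3/4) = [7/8, 15/16)
  'b': [3/4 + 1/4*3/4, 3/4 + 1/4*1/1) = [15/16, 1/1)
  emit 'd', narrow to [3/4, 7/8)
Step 3: interval [3/4, 7/8), width = 7/8 - 3/4 = 1/8
  'd': [3/4 + 1/8*0/1, 3/4 + 1/8*1/2) = [3/4, 13/16) <- contains code 25/32
  'a': [3/4 + 1/8*1/2, 3/4 + 1/8*3/4) = [13/16, 27/32)
  'b': [3/4 + 1/8*3/4, 3/4 + 1/8*1/1) = [27/32, 7/8)
  emit 'd', narrow to [3/4, 13/16)

Answer: symbol=b low=3/4 high=1/1
symbol=d low=3/4 high=7/8
symbol=d low=3/4 high=13/16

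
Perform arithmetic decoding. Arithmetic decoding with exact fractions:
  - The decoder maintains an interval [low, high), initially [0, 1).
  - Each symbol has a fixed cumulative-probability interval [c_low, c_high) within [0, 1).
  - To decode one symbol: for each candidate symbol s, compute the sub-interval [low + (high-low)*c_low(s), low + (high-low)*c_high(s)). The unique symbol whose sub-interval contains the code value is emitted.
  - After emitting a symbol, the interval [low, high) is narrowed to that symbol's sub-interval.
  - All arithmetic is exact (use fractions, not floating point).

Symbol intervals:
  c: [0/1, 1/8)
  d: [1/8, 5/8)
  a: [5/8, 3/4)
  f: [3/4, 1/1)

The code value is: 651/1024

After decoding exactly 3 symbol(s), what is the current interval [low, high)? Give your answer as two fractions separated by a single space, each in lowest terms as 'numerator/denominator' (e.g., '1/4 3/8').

Step 1: interval [0/1, 1/1), width = 1/1 - 0/1 = 1/1
  'c': [0/1 + 1/1*0/1, 0/1 + 1/1*1/8) = [0/1, 1/8)
  'd': [0/1 + 1/1*1/8, 0/1 + 1/1*5/8) = [1/8, 5/8)
  'a': [0/1 + 1/1*5/8, 0/1 + 1/1*3/4) = [5/8, 3/4) <- contains code 651/1024
  'f': [0/1 + 1/1*3/4, 0/1 + 1/1*1/1) = [3/4, 1/1)
  emit 'a', narrow to [5/8, 3/4)
Step 2: interval [5/8, 3/4), width = 3/4 - 5/8 = 1/8
  'c': [5/8 + 1/8*0/1, 5/8 + 1/8*1/8) = [5/8, 41/64) <- contains code 651/1024
  'd': [5/8 + 1/8*1/8, 5/8 + 1/8*5/8) = [41/64, 45/64)
  'a': [5/8 + 1/8*5/8, 5/8 + 1/8*3/4) = [45/64, 23/32)
  'f': [5/8 + 1/8*3/4, 5/8 + 1/8*1/1) = [23/32, 3/4)
  emit 'c', narrow to [5/8, 41/64)
Step 3: interval [5/8, 41/64), width = 41/64 - 5/8 = 1/64
  'c': [5/8 + 1/64*0/1, 5/8 + 1/64*1/8) = [5/8, 321/512)
  'd': [5/8 + 1/64*1/8, 5/8 + 1/64*5/8) = [321/512, 325/512)
  'a': [5/8 + 1/64*5/8, 5/8 + 1/64*3/4) = [325/512, 163/256) <- contains code 651/1024
  'f': [5/8 + 1/64*3/4, 5/8 + 1/64*1/1) = [163/256, 41/64)
  emit 'a', narrow to [325/512, 163/256)

Answer: 325/512 163/256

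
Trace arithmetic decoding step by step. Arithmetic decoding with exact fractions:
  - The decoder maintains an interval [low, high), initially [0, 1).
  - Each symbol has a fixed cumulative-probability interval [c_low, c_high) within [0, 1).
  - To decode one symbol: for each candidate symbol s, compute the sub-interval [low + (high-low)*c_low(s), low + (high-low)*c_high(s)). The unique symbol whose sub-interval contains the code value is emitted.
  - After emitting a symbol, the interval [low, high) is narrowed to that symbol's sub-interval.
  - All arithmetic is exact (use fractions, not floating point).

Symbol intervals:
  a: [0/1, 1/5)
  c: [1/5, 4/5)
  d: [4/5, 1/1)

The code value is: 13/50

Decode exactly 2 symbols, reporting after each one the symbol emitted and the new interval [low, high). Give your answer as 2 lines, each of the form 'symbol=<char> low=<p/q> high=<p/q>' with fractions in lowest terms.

Step 1: interval [0/1, 1/1), width = 1/1 - 0/1 = 1/1
  'a': [0/1 + 1/1*0/1, 0/1 + 1/1*1/5) = [0/1, 1/5)
  'c': [0/1 + 1/1*1/5, 0/1 + 1/1*4/5) = [1/5, 4/5) <- contains code 13/50
  'd': [0/1 + 1/1*4/5, 0/1 + 1/1*1/1) = [4/5, 1/1)
  emit 'c', narrow to [1/5, 4/5)
Step 2: interval [1/5, 4/5), width = 4/5 - 1/5 = 3/5
  'a': [1/5 + 3/5*0/1, 1/5 + 3/5*1/5) = [1/5, 8/25) <- contains code 13/50
  'c': [1/5 + 3/5*1/5, 1/5 + 3/5*4/5) = [8/25, 17/25)
  'd': [1/5 + 3/5*4/5, 1/5 + 3/5*1/1) = [17/25, 4/5)
  emit 'a', narrow to [1/5, 8/25)

Answer: symbol=c low=1/5 high=4/5
symbol=a low=1/5 high=8/25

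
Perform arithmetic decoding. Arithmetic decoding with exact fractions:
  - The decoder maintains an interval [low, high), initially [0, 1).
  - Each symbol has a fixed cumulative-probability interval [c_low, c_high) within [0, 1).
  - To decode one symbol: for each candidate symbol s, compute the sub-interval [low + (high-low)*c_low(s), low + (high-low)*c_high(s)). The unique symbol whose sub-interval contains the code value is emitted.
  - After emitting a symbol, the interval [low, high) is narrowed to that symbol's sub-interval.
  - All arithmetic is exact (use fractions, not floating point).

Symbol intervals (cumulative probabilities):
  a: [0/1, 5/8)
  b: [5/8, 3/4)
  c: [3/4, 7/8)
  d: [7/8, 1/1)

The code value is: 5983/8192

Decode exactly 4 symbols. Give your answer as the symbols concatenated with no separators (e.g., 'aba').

Answer: bcbd

Derivation:
Step 1: interval [0/1, 1/1), width = 1/1 - 0/1 = 1/1
  'a': [0/1 + 1/1*0/1, 0/1 + 1/1*5/8) = [0/1, 5/8)
  'b': [0/1 + 1/1*5/8, 0/1 + 1/1*3/4) = [5/8, 3/4) <- contains code 5983/8192
  'c': [0/1 + 1/1*3/4, 0/1 + 1/1*7/8) = [3/4, 7/8)
  'd': [0/1 + 1/1*7/8, 0/1 + 1/1*1/1) = [7/8, 1/1)
  emit 'b', narrow to [5/8, 3/4)
Step 2: interval [5/8, 3/4), width = 3/4 - 5/8 = 1/8
  'a': [5/8 + 1/8*0/1, 5/8 + 1/8*5/8) = [5/8, 45/64)
  'b': [5/8 + 1/8*5/8, 5/8 + 1/8*3/4) = [45/64, 23/32)
  'c': [5/8 + 1/8*3/4, 5/8 + 1/8*7/8) = [23/32, 47/64) <- contains code 5983/8192
  'd': [5/8 + 1/8*7/8, 5/8 + 1/8*1/1) = [47/64, 3/4)
  emit 'c', narrow to [23/32, 47/64)
Step 3: interval [23/32, 47/64), width = 47/64 - 23/32 = 1/64
  'a': [23/32 + 1/64*0/1, 23/32 + 1/64*5/8) = [23/32, 373/512)
  'b': [23/32 + 1/64*5/8, 23/32 + 1/64*3/4) = [373/512, 187/256) <- contains code 5983/8192
  'c': [23/32 + 1/64*3/4, 23/32 + 1/64*7/8) = [187/256, 375/512)
  'd': [23/32 + 1/64*7/8, 23/32 + 1/64*1/1) = [375/512, 47/64)
  emit 'b', narrow to [373/512, 187/256)
Step 4: interval [373/512, 187/256), width = 187/256 - 373/512 = 1/512
  'a': [373/512 + 1/512*0/1, 373/512 + 1/512*5/8) = [373/512, 2989/4096)
  'b': [373/512 + 1/512*5/8, 373/512 + 1/512*3/4) = [2989/4096, 1495/2048)
  'c': [373/512 + 1/512*3/4, 373/512 + 1/512*7/8) = [1495/2048, 2991/4096)
  'd': [373/512 + 1/512*7/8, 373/512 + 1/512*1/1) = [2991/4096, 187/256) <- contains code 5983/8192
  emit 'd', narrow to [2991/4096, 187/256)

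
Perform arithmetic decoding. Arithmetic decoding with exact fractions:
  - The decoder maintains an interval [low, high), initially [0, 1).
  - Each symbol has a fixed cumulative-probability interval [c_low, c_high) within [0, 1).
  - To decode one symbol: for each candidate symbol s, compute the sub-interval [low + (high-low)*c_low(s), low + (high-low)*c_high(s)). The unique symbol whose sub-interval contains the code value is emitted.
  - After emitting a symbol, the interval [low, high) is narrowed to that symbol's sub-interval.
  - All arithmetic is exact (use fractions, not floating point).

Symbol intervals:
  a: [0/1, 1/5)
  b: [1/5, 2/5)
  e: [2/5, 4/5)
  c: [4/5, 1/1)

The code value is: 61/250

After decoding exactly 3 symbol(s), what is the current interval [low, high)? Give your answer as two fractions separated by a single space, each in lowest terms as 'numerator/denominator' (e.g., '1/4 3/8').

Step 1: interval [0/1, 1/1), width = 1/1 - 0/1 = 1/1
  'a': [0/1 + 1/1*0/1, 0/1 + 1/1*1/5) = [0/1, 1/5)
  'b': [0/1 + 1/1*1/5, 0/1 + 1/1*2/5) = [1/5, 2/5) <- contains code 61/250
  'e': [0/1 + 1/1*2/5, 0/1 + 1/1*4/5) = [2/5, 4/5)
  'c': [0/1 + 1/1*4/5, 0/1 + 1/1*1/1) = [4/5, 1/1)
  emit 'b', narrow to [1/5, 2/5)
Step 2: interval [1/5, 2/5), width = 2/5 - 1/5 = 1/5
  'a': [1/5 + 1/5*0/1, 1/5 + 1/5*1/5) = [1/5, 6/25)
  'b': [1/5 + 1/5*1/5, 1/5 + 1/5*2/5) = [6/25, 7/25) <- contains code 61/250
  'e': [1/5 + 1/5*2/5, 1/5 + 1/5*4/5) = [7/25, 9/25)
  'c': [1/5 + 1/5*4/5, 1/5 + 1/5*1/1) = [9/25, 2/5)
  emit 'b', narrow to [6/25, 7/25)
Step 3: interval [6/25, 7/25), width = 7/25 - 6/25 = 1/25
  'a': [6/25 + 1/25*0/1, 6/25 + 1/25*1/5) = [6/25, 31/125) <- contains code 61/250
  'b': [6/25 + 1/25*1/5, 6/25 + 1/25*2/5) = [31/125, 32/125)
  'e': [6/25 + 1/25*2/5, 6/25 + 1/25*4/5) = [32/125, 34/125)
  'c': [6/25 + 1/25*4/5, 6/25 + 1/25*1/1) = [34/125, 7/25)
  emit 'a', narrow to [6/25, 31/125)

Answer: 6/25 31/125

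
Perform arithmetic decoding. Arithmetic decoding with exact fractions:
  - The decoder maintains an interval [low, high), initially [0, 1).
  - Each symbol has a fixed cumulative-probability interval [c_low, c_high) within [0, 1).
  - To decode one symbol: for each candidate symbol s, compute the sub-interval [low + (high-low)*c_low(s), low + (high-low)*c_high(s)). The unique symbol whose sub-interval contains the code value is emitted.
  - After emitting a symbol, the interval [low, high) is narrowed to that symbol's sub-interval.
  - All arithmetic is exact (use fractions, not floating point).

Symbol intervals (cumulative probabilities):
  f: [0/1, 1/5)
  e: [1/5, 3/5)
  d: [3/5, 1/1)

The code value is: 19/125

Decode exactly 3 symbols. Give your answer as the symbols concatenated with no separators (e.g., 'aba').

Step 1: interval [0/1, 1/1), width = 1/1 - 0/1 = 1/1
  'f': [0/1 + 1/1*0/1, 0/1 + 1/1*1/5) = [0/1, 1/5) <- contains code 19/125
  'e': [0/1 + 1/1*1/5, 0/1 + 1/1*3/5) = [1/5, 3/5)
  'd': [0/1 + 1/1*3/5, 0/1 + 1/1*1/1) = [3/5, 1/1)
  emit 'f', narrow to [0/1, 1/5)
Step 2: interval [0/1, 1/5), width = 1/5 - 0/1 = 1/5
  'f': [0/1 + 1/5*0/1, 0/1 + 1/5*1/5) = [0/1, 1/25)
  'e': [0/1 + 1/5*1/5, 0/1 + 1/5*3/5) = [1/25, 3/25)
  'd': [0/1 + 1/5*3/5, 0/1 + 1/5*1/1) = [3/25, 1/5) <- contains code 19/125
  emit 'd', narrow to [3/25, 1/5)
Step 3: interval [3/25, 1/5), width = 1/5 - 3/25 = 2/25
  'f': [3/25 + 2/25*0/1, 3/25 + 2/25*1/5) = [3/25, 17/125)
  'e': [3/25 + 2/25*1/5, 3/25 + 2/25*3/5) = [17/125, 21/125) <- contains code 19/125
  'd': [3/25 + 2/25*3/5, 3/25 + 2/25*1/1) = [21/125, 1/5)
  emit 'e', narrow to [17/125, 21/125)

Answer: fde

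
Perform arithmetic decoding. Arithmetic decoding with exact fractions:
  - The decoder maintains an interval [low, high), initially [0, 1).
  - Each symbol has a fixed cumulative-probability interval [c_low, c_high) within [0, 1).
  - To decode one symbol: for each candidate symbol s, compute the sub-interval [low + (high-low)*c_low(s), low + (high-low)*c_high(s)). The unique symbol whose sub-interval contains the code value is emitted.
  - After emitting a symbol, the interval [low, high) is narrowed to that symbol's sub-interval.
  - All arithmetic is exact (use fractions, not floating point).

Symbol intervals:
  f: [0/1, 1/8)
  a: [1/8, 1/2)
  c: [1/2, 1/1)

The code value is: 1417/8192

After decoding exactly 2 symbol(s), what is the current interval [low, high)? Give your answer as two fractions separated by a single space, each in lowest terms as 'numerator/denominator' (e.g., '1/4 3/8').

Answer: 11/64 5/16

Derivation:
Step 1: interval [0/1, 1/1), width = 1/1 - 0/1 = 1/1
  'f': [0/1 + 1/1*0/1, 0/1 + 1/1*1/8) = [0/1, 1/8)
  'a': [0/1 + 1/1*1/8, 0/1 + 1/1*1/2) = [1/8, 1/2) <- contains code 1417/8192
  'c': [0/1 + 1/1*1/2, 0/1 + 1/1*1/1) = [1/2, 1/1)
  emit 'a', narrow to [1/8, 1/2)
Step 2: interval [1/8, 1/2), width = 1/2 - 1/8 = 3/8
  'f': [1/8 + 3/8*0/1, 1/8 + 3/8*1/8) = [1/8, 11/64)
  'a': [1/8 + 3/8*1/8, 1/8 + 3/8*1/2) = [11/64, 5/16) <- contains code 1417/8192
  'c': [1/8 + 3/8*1/2, 1/8 + 3/8*1/1) = [5/16, 1/2)
  emit 'a', narrow to [11/64, 5/16)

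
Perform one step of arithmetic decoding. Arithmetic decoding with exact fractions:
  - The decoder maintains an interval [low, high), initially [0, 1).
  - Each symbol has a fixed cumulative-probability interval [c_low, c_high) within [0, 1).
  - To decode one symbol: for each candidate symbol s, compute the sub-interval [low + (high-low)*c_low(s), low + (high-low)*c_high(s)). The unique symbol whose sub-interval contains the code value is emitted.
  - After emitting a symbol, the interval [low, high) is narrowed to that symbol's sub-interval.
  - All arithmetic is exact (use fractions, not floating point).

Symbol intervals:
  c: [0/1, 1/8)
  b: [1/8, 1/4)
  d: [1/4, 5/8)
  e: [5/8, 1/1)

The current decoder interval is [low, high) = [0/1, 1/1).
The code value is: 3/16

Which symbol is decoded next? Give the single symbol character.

Answer: b

Derivation:
Interval width = high − low = 1/1 − 0/1 = 1/1
Scaled code = (code − low) / width = (3/16 − 0/1) / 1/1 = 3/16
  c: [0/1, 1/8) 
  b: [1/8, 1/4) ← scaled code falls here ✓
  d: [1/4, 5/8) 
  e: [5/8, 1/1) 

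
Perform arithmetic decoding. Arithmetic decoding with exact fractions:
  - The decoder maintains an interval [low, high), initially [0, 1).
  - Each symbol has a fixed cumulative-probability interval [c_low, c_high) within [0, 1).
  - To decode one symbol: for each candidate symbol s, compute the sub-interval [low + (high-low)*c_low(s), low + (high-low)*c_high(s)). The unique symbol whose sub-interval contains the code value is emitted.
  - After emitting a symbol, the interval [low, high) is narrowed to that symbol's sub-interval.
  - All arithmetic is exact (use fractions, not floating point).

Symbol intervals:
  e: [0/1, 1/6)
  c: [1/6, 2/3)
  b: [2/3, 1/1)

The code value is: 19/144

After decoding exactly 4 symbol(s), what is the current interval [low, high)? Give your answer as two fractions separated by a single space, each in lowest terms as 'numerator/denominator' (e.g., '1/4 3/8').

Answer: 1/8 5/36

Derivation:
Step 1: interval [0/1, 1/1), width = 1/1 - 0/1 = 1/1
  'e': [0/1 + 1/1*0/1, 0/1 + 1/1*1/6) = [0/1, 1/6) <- contains code 19/144
  'c': [0/1 + 1/1*1/6, 0/1 + 1/1*2/3) = [1/6, 2/3)
  'b': [0/1 + 1/1*2/3, 0/1 + 1/1*1/1) = [2/3, 1/1)
  emit 'e', narrow to [0/1, 1/6)
Step 2: interval [0/1, 1/6), width = 1/6 - 0/1 = 1/6
  'e': [0/1 + 1/6*0/1, 0/1 + 1/6*1/6) = [0/1, 1/36)
  'c': [0/1 + 1/6*1/6, 0/1 + 1/6*2/3) = [1/36, 1/9)
  'b': [0/1 + 1/6*2/3, 0/1 + 1/6*1/1) = [1/9, 1/6) <- contains code 19/144
  emit 'b', narrow to [1/9, 1/6)
Step 3: interval [1/9, 1/6), width = 1/6 - 1/9 = 1/18
  'e': [1/9 + 1/18*0/1, 1/9 + 1/18*1/6) = [1/9, 13/108)
  'c': [1/9 + 1/18*1/6, 1/9 + 1/18*2/3) = [13/108, 4/27) <- contains code 19/144
  'b': [1/9 + 1/18*2/3, 1/9 + 1/18*1/1) = [4/27, 1/6)
  emit 'c', narrow to [13/108, 4/27)
Step 4: interval [13/108, 4/27), width = 4/27 - 13/108 = 1/36
  'e': [13/108 + 1/36*0/1, 13/108 + 1/36*1/6) = [13/108, 1/8)
  'c': [13/108 + 1/36*1/6, 13/108 + 1/36*2/3) = [1/8, 5/36) <- contains code 19/144
  'b': [13/108 + 1/36*2/3, 13/108 + 1/36*1/1) = [5/36, 4/27)
  emit 'c', narrow to [1/8, 5/36)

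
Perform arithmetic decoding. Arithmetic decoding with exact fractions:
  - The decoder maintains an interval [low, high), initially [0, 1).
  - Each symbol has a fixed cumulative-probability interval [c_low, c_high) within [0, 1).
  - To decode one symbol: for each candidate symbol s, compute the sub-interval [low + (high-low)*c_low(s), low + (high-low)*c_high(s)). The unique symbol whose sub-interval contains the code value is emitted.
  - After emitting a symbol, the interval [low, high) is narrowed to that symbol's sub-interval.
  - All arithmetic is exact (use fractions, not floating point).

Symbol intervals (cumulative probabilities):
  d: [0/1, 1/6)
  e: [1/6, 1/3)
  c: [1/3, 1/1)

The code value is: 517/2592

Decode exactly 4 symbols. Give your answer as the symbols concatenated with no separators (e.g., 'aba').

Step 1: interval [0/1, 1/1), width = 1/1 - 0/1 = 1/1
  'd': [0/1 + 1/1*0/1, 0/1 + 1/1*1/6) = [0/1, 1/6)
  'e': [0/1 + 1/1*1/6, 0/1 + 1/1*1/3) = [1/6, 1/3) <- contains code 517/2592
  'c': [0/1 + 1/1*1/3, 0/1 + 1/1*1/1) = [1/3, 1/1)
  emit 'e', narrow to [1/6, 1/3)
Step 2: interval [1/6, 1/3), width = 1/3 - 1/6 = 1/6
  'd': [1/6 + 1/6*0/1, 1/6 + 1/6*1/6) = [1/6, 7/36)
  'e': [1/6 + 1/6*1/6, 1/6 + 1/6*1/3) = [7/36, 2/9) <- contains code 517/2592
  'c': [1/6 + 1/6*1/3, 1/6 + 1/6*1/1) = [2/9, 1/3)
  emit 'e', narrow to [7/36, 2/9)
Step 3: interval [7/36, 2/9), width = 2/9 - 7/36 = 1/36
  'd': [7/36 + 1/36*0/1, 7/36 + 1/36*1/6) = [7/36, 43/216)
  'e': [7/36 + 1/36*1/6, 7/36 + 1/36*1/3) = [43/216, 11/54) <- contains code 517/2592
  'c': [7/36 + 1/36*1/3, 7/36 + 1/36*1/1) = [11/54, 2/9)
  emit 'e', narrow to [43/216, 11/54)
Step 4: interval [43/216, 11/54), width = 11/54 - 43/216 = 1/216
  'd': [43/216 + 1/216*0/1, 43/216 + 1/216*1/6) = [43/216, 259/1296) <- contains code 517/2592
  'e': [43/216 + 1/216*1/6, 43/216 + 1/216*1/3) = [259/1296, 65/324)
  'c': [43/216 + 1/216*1/3, 43/216 + 1/216*1/1) = [65/324, 11/54)
  emit 'd', narrow to [43/216, 259/1296)

Answer: eeed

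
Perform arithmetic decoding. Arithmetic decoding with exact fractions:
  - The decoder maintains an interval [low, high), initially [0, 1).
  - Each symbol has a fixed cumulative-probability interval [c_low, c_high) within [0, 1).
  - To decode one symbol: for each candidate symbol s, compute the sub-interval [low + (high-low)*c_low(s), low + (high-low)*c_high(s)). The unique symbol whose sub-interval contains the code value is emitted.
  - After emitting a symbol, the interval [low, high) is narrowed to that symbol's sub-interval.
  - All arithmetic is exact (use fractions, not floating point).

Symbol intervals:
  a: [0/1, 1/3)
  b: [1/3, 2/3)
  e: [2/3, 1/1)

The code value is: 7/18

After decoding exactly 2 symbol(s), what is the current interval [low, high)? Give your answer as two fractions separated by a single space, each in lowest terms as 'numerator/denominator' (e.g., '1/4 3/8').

Answer: 1/3 4/9

Derivation:
Step 1: interval [0/1, 1/1), width = 1/1 - 0/1 = 1/1
  'a': [0/1 + 1/1*0/1, 0/1 + 1/1*1/3) = [0/1, 1/3)
  'b': [0/1 + 1/1*1/3, 0/1 + 1/1*2/3) = [1/3, 2/3) <- contains code 7/18
  'e': [0/1 + 1/1*2/3, 0/1 + 1/1*1/1) = [2/3, 1/1)
  emit 'b', narrow to [1/3, 2/3)
Step 2: interval [1/3, 2/3), width = 2/3 - 1/3 = 1/3
  'a': [1/3 + 1/3*0/1, 1/3 + 1/3*1/3) = [1/3, 4/9) <- contains code 7/18
  'b': [1/3 + 1/3*1/3, 1/3 + 1/3*2/3) = [4/9, 5/9)
  'e': [1/3 + 1/3*2/3, 1/3 + 1/3*1/1) = [5/9, 2/3)
  emit 'a', narrow to [1/3, 4/9)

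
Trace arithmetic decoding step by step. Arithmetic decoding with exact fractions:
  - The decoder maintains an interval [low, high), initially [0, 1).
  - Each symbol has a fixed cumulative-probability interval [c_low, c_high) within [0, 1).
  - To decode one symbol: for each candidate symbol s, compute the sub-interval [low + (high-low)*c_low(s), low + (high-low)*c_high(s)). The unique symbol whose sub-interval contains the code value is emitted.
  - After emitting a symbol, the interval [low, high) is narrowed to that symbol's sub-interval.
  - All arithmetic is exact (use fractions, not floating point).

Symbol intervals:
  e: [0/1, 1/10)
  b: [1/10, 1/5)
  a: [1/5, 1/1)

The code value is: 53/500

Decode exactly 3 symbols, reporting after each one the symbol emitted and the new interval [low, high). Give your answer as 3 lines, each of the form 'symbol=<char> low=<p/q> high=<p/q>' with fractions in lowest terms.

Step 1: interval [0/1, 1/1), width = 1/1 - 0/1 = 1/1
  'e': [0/1 + 1/1*0/1, 0/1 + 1/1*1/10) = [0/1, 1/10)
  'b': [0/1 + 1/1*1/10, 0/1 + 1/1*1/5) = [1/10, 1/5) <- contains code 53/500
  'a': [0/1 + 1/1*1/5, 0/1 + 1/1*1/1) = [1/5, 1/1)
  emit 'b', narrow to [1/10, 1/5)
Step 2: interval [1/10, 1/5), width = 1/5 - 1/10 = 1/10
  'e': [1/10 + 1/10*0/1, 1/10 + 1/10*1/10) = [1/10, 11/100) <- contains code 53/500
  'b': [1/10 + 1/10*1/10, 1/10 + 1/10*1/5) = [11/100, 3/25)
  'a': [1/10 + 1/10*1/5, 1/10 + 1/10*1/1) = [3/25, 1/5)
  emit 'e', narrow to [1/10, 11/100)
Step 3: interval [1/10, 11/100), width = 11/100 - 1/10 = 1/100
  'e': [1/10 + 1/100*0/1, 1/10 + 1/100*1/10) = [1/10, 101/1000)
  'b': [1/10 + 1/100*1/10, 1/10 + 1/100*1/5) = [101/1000, 51/500)
  'a': [1/10 + 1/100*1/5, 1/10 + 1/100*1/1) = [51/500, 11/100) <- contains code 53/500
  emit 'a', narrow to [51/500, 11/100)

Answer: symbol=b low=1/10 high=1/5
symbol=e low=1/10 high=11/100
symbol=a low=51/500 high=11/100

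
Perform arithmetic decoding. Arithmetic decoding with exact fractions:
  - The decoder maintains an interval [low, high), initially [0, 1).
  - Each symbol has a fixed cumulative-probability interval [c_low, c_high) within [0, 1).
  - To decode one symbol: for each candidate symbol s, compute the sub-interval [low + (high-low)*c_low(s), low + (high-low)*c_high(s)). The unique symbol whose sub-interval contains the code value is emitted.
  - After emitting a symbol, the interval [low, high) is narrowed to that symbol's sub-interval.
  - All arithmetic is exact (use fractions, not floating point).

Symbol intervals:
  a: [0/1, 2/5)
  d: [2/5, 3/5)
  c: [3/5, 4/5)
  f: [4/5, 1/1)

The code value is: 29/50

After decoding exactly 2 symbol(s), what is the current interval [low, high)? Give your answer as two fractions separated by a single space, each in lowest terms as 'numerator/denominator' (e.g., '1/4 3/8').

Step 1: interval [0/1, 1/1), width = 1/1 - 0/1 = 1/1
  'a': [0/1 + 1/1*0/1, 0/1 + 1/1*2/5) = [0/1, 2/5)
  'd': [0/1 + 1/1*2/5, 0/1 + 1/1*3/5) = [2/5, 3/5) <- contains code 29/50
  'c': [0/1 + 1/1*3/5, 0/1 + 1/1*4/5) = [3/5, 4/5)
  'f': [0/1 + 1/1*4/5, 0/1 + 1/1*1/1) = [4/5, 1/1)
  emit 'd', narrow to [2/5, 3/5)
Step 2: interval [2/5, 3/5), width = 3/5 - 2/5 = 1/5
  'a': [2/5 + 1/5*0/1, 2/5 + 1/5*2/5) = [2/5, 12/25)
  'd': [2/5 + 1/5*2/5, 2/5 + 1/5*3/5) = [12/25, 13/25)
  'c': [2/5 + 1/5*3/5, 2/5 + 1/5*4/5) = [13/25, 14/25)
  'f': [2/5 + 1/5*4/5, 2/5 + 1/5*1/1) = [14/25, 3/5) <- contains code 29/50
  emit 'f', narrow to [14/25, 3/5)

Answer: 14/25 3/5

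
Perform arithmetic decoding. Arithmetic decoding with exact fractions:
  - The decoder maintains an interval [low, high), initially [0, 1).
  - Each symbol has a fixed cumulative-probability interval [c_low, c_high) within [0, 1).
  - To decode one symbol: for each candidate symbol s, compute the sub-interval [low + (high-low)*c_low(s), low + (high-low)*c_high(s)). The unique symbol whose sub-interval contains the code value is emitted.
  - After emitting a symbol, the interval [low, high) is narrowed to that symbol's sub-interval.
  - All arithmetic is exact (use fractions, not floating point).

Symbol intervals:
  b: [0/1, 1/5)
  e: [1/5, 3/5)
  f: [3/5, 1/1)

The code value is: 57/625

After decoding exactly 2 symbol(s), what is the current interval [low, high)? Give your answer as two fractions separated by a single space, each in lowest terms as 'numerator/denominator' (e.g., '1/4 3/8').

Step 1: interval [0/1, 1/1), width = 1/1 - 0/1 = 1/1
  'b': [0/1 + 1/1*0/1, 0/1 + 1/1*1/5) = [0/1, 1/5) <- contains code 57/625
  'e': [0/1 + 1/1*1/5, 0/1 + 1/1*3/5) = [1/5, 3/5)
  'f': [0/1 + 1/1*3/5, 0/1 + 1/1*1/1) = [3/5, 1/1)
  emit 'b', narrow to [0/1, 1/5)
Step 2: interval [0/1, 1/5), width = 1/5 - 0/1 = 1/5
  'b': [0/1 + 1/5*0/1, 0/1 + 1/5*1/5) = [0/1, 1/25)
  'e': [0/1 + 1/5*1/5, 0/1 + 1/5*3/5) = [1/25, 3/25) <- contains code 57/625
  'f': [0/1 + 1/5*3/5, 0/1 + 1/5*1/1) = [3/25, 1/5)
  emit 'e', narrow to [1/25, 3/25)

Answer: 1/25 3/25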